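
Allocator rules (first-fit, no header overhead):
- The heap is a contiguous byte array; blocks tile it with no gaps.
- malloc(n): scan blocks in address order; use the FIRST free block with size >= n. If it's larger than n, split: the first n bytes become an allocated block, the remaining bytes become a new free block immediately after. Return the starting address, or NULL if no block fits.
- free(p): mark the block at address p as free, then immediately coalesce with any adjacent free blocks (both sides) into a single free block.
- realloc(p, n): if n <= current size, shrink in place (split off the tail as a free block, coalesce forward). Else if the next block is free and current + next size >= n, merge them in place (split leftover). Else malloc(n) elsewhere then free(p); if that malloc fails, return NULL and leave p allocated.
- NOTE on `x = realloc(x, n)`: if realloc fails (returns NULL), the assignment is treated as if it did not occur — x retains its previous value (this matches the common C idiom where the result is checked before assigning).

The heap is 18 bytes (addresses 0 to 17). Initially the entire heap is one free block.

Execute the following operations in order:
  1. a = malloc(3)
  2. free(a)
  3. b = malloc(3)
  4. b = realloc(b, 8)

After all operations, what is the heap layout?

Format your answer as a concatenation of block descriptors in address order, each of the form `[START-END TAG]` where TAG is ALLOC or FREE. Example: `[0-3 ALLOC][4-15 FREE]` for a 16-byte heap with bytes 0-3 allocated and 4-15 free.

Answer: [0-7 ALLOC][8-17 FREE]

Derivation:
Op 1: a = malloc(3) -> a = 0; heap: [0-2 ALLOC][3-17 FREE]
Op 2: free(a) -> (freed a); heap: [0-17 FREE]
Op 3: b = malloc(3) -> b = 0; heap: [0-2 ALLOC][3-17 FREE]
Op 4: b = realloc(b, 8) -> b = 0; heap: [0-7 ALLOC][8-17 FREE]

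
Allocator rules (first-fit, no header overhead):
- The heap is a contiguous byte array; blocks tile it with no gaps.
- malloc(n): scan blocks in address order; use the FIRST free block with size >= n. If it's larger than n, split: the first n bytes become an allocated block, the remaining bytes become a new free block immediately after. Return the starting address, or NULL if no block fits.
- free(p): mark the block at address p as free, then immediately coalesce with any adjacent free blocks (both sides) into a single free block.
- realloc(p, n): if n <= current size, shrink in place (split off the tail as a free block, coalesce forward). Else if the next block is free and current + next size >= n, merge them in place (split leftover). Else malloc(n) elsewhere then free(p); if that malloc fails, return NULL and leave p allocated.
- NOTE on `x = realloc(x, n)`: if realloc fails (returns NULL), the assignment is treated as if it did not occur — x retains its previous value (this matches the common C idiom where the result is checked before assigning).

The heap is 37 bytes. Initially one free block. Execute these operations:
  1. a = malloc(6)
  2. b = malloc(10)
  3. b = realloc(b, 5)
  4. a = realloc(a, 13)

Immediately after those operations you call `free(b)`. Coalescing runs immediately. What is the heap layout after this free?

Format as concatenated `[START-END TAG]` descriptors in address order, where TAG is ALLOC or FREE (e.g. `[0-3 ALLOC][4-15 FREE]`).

Answer: [0-10 FREE][11-23 ALLOC][24-36 FREE]

Derivation:
Op 1: a = malloc(6) -> a = 0; heap: [0-5 ALLOC][6-36 FREE]
Op 2: b = malloc(10) -> b = 6; heap: [0-5 ALLOC][6-15 ALLOC][16-36 FREE]
Op 3: b = realloc(b, 5) -> b = 6; heap: [0-5 ALLOC][6-10 ALLOC][11-36 FREE]
Op 4: a = realloc(a, 13) -> a = 11; heap: [0-5 FREE][6-10 ALLOC][11-23 ALLOC][24-36 FREE]
free(b): b = 6 -> block [6-10 ALLOC]; mark free, coalesce with adjacent free neighbors -> [0-10 FREE][11-23 ALLOC][24-36 FREE]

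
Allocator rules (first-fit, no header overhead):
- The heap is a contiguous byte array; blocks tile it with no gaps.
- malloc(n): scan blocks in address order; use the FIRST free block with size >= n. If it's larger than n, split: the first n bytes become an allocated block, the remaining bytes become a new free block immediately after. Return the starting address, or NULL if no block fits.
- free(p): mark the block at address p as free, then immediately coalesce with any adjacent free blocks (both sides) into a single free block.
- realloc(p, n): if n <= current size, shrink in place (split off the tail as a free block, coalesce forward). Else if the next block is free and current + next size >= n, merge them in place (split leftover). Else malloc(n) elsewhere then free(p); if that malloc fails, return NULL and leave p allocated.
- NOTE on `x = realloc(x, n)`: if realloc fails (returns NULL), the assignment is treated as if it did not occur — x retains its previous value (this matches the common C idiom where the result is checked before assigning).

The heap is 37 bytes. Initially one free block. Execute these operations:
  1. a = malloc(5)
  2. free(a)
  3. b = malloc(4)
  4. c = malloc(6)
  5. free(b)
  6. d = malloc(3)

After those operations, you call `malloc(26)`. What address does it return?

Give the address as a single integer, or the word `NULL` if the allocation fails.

Answer: 10

Derivation:
Op 1: a = malloc(5) -> a = 0; heap: [0-4 ALLOC][5-36 FREE]
Op 2: free(a) -> (freed a); heap: [0-36 FREE]
Op 3: b = malloc(4) -> b = 0; heap: [0-3 ALLOC][4-36 FREE]
Op 4: c = malloc(6) -> c = 4; heap: [0-3 ALLOC][4-9 ALLOC][10-36 FREE]
Op 5: free(b) -> (freed b); heap: [0-3 FREE][4-9 ALLOC][10-36 FREE]
Op 6: d = malloc(3) -> d = 0; heap: [0-2 ALLOC][3-3 FREE][4-9 ALLOC][10-36 FREE]
malloc(26): first-fit scan over [0-2 ALLOC][3-3 FREE][4-9 ALLOC][10-36 FREE] -> 10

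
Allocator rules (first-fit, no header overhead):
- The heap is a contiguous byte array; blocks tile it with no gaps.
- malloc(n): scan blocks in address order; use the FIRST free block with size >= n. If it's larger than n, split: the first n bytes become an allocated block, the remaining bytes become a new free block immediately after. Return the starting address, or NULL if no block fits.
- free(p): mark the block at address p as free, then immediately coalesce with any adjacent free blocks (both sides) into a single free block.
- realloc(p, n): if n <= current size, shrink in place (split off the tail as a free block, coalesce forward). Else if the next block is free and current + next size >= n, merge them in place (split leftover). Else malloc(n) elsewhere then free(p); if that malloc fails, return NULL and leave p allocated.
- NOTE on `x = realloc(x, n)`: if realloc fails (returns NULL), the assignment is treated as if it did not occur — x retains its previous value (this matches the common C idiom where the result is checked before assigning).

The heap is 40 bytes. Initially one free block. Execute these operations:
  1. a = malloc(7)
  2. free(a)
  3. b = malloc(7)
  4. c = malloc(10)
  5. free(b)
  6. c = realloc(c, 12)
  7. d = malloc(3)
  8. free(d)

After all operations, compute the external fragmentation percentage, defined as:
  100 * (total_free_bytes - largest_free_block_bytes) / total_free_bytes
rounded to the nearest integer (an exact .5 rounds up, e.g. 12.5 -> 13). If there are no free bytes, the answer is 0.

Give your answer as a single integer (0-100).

Op 1: a = malloc(7) -> a = 0; heap: [0-6 ALLOC][7-39 FREE]
Op 2: free(a) -> (freed a); heap: [0-39 FREE]
Op 3: b = malloc(7) -> b = 0; heap: [0-6 ALLOC][7-39 FREE]
Op 4: c = malloc(10) -> c = 7; heap: [0-6 ALLOC][7-16 ALLOC][17-39 FREE]
Op 5: free(b) -> (freed b); heap: [0-6 FREE][7-16 ALLOC][17-39 FREE]
Op 6: c = realloc(c, 12) -> c = 7; heap: [0-6 FREE][7-18 ALLOC][19-39 FREE]
Op 7: d = malloc(3) -> d = 0; heap: [0-2 ALLOC][3-6 FREE][7-18 ALLOC][19-39 FREE]
Op 8: free(d) -> (freed d); heap: [0-6 FREE][7-18 ALLOC][19-39 FREE]
Free blocks: [7 21] total_free=28 largest=21 -> 100*(28-21)/28 = 700/28 = 25

Answer: 25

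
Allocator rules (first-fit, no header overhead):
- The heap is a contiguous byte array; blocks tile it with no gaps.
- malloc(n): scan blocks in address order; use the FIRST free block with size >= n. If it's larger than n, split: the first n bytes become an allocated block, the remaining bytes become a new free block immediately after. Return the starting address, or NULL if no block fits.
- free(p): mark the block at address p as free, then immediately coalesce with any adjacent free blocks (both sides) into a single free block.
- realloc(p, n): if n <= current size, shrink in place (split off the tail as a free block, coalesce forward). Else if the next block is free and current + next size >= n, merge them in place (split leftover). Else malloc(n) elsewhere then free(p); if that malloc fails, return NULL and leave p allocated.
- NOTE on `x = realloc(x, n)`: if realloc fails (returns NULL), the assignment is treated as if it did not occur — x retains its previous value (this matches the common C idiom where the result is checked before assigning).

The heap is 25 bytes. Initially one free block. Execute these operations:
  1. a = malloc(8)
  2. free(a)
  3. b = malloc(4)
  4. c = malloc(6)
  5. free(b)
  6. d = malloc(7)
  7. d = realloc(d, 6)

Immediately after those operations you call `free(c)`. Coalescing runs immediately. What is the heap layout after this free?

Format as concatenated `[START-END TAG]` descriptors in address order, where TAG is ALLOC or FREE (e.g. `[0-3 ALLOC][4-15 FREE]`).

Answer: [0-9 FREE][10-15 ALLOC][16-24 FREE]

Derivation:
Op 1: a = malloc(8) -> a = 0; heap: [0-7 ALLOC][8-24 FREE]
Op 2: free(a) -> (freed a); heap: [0-24 FREE]
Op 3: b = malloc(4) -> b = 0; heap: [0-3 ALLOC][4-24 FREE]
Op 4: c = malloc(6) -> c = 4; heap: [0-3 ALLOC][4-9 ALLOC][10-24 FREE]
Op 5: free(b) -> (freed b); heap: [0-3 FREE][4-9 ALLOC][10-24 FREE]
Op 6: d = malloc(7) -> d = 10; heap: [0-3 FREE][4-9 ALLOC][10-16 ALLOC][17-24 FREE]
Op 7: d = realloc(d, 6) -> d = 10; heap: [0-3 FREE][4-9 ALLOC][10-15 ALLOC][16-24 FREE]
free(c): c = 4 -> block [4-9 ALLOC]; mark free, coalesce with adjacent free neighbors -> [0-9 FREE][10-15 ALLOC][16-24 FREE]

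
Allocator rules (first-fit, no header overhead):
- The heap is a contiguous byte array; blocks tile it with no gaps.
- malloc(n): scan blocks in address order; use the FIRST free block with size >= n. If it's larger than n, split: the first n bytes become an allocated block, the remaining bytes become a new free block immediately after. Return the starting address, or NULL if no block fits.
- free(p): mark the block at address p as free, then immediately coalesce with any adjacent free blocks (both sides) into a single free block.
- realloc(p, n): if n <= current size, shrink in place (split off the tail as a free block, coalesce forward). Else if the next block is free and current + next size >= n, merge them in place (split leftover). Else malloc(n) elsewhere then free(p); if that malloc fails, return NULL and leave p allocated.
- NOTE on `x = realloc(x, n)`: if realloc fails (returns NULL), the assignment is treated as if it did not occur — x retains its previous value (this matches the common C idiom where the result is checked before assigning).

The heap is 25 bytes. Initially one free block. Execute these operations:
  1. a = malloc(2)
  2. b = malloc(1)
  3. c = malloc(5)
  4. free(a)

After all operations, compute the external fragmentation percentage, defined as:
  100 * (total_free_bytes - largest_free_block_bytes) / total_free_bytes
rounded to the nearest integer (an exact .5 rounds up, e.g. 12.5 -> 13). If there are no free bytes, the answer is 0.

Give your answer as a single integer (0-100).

Op 1: a = malloc(2) -> a = 0; heap: [0-1 ALLOC][2-24 FREE]
Op 2: b = malloc(1) -> b = 2; heap: [0-1 ALLOC][2-2 ALLOC][3-24 FREE]
Op 3: c = malloc(5) -> c = 3; heap: [0-1 ALLOC][2-2 ALLOC][3-7 ALLOC][8-24 FREE]
Op 4: free(a) -> (freed a); heap: [0-1 FREE][2-2 ALLOC][3-7 ALLOC][8-24 FREE]
Free blocks: [2 17] total_free=19 largest=17 -> 100*(19-17)/19 = 200/19 ≈ 10.526 -> rounds to 11

Answer: 11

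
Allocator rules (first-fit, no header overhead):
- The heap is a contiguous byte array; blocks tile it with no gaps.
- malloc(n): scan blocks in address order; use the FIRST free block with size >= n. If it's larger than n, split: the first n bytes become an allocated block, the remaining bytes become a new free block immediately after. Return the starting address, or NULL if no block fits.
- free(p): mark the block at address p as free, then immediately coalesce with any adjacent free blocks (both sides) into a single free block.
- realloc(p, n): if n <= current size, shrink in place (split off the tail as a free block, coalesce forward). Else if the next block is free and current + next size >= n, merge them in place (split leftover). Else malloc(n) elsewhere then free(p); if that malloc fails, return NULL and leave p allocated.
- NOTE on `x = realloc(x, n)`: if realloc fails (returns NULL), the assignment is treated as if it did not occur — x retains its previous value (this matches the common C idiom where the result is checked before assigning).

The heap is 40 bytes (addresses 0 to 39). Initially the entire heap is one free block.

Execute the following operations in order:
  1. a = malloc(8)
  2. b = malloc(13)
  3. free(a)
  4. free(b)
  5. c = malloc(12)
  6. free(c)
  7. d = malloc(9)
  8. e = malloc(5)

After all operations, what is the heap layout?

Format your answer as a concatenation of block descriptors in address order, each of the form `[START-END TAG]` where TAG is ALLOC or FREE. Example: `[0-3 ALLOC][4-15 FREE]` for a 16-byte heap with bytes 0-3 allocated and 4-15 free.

Answer: [0-8 ALLOC][9-13 ALLOC][14-39 FREE]

Derivation:
Op 1: a = malloc(8) -> a = 0; heap: [0-7 ALLOC][8-39 FREE]
Op 2: b = malloc(13) -> b = 8; heap: [0-7 ALLOC][8-20 ALLOC][21-39 FREE]
Op 3: free(a) -> (freed a); heap: [0-7 FREE][8-20 ALLOC][21-39 FREE]
Op 4: free(b) -> (freed b); heap: [0-39 FREE]
Op 5: c = malloc(12) -> c = 0; heap: [0-11 ALLOC][12-39 FREE]
Op 6: free(c) -> (freed c); heap: [0-39 FREE]
Op 7: d = malloc(9) -> d = 0; heap: [0-8 ALLOC][9-39 FREE]
Op 8: e = malloc(5) -> e = 9; heap: [0-8 ALLOC][9-13 ALLOC][14-39 FREE]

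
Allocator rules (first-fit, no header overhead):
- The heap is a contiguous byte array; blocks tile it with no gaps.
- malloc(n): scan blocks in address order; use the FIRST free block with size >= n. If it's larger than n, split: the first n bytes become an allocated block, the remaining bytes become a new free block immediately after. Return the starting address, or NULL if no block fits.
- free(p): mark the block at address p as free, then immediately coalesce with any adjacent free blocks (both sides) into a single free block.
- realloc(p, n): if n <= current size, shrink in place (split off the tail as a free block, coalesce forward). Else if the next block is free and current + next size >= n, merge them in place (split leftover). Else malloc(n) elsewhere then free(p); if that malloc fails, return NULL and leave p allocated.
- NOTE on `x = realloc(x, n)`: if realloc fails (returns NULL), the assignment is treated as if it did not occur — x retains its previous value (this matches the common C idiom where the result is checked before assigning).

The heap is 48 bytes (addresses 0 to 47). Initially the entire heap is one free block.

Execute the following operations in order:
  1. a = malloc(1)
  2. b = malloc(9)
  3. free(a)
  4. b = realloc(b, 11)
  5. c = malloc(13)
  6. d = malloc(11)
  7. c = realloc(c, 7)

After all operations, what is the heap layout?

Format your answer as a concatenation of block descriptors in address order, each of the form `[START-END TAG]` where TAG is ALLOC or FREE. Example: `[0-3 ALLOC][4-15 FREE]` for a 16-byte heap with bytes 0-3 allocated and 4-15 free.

Op 1: a = malloc(1) -> a = 0; heap: [0-0 ALLOC][1-47 FREE]
Op 2: b = malloc(9) -> b = 1; heap: [0-0 ALLOC][1-9 ALLOC][10-47 FREE]
Op 3: free(a) -> (freed a); heap: [0-0 FREE][1-9 ALLOC][10-47 FREE]
Op 4: b = realloc(b, 11) -> b = 1; heap: [0-0 FREE][1-11 ALLOC][12-47 FREE]
Op 5: c = malloc(13) -> c = 12; heap: [0-0 FREE][1-11 ALLOC][12-24 ALLOC][25-47 FREE]
Op 6: d = malloc(11) -> d = 25; heap: [0-0 FREE][1-11 ALLOC][12-24 ALLOC][25-35 ALLOC][36-47 FREE]
Op 7: c = realloc(c, 7) -> c = 12; heap: [0-0 FREE][1-11 ALLOC][12-18 ALLOC][19-24 FREE][25-35 ALLOC][36-47 FREE]

Answer: [0-0 FREE][1-11 ALLOC][12-18 ALLOC][19-24 FREE][25-35 ALLOC][36-47 FREE]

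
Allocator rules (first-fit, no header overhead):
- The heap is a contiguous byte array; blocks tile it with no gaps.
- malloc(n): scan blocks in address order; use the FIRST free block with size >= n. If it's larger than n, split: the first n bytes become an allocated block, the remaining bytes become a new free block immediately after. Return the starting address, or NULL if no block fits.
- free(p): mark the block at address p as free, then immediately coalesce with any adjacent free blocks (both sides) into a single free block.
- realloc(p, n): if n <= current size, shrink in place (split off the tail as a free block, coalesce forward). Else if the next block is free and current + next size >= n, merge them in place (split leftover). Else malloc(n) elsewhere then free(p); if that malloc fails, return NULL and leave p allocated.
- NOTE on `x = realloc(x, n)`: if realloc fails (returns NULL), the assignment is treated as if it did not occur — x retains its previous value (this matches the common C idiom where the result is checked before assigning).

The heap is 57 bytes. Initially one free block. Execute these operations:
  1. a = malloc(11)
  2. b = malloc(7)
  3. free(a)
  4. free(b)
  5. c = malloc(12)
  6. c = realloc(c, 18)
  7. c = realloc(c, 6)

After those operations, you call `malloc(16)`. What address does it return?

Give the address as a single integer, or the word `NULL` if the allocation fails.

Op 1: a = malloc(11) -> a = 0; heap: [0-10 ALLOC][11-56 FREE]
Op 2: b = malloc(7) -> b = 11; heap: [0-10 ALLOC][11-17 ALLOC][18-56 FREE]
Op 3: free(a) -> (freed a); heap: [0-10 FREE][11-17 ALLOC][18-56 FREE]
Op 4: free(b) -> (freed b); heap: [0-56 FREE]
Op 5: c = malloc(12) -> c = 0; heap: [0-11 ALLOC][12-56 FREE]
Op 6: c = realloc(c, 18) -> c = 0; heap: [0-17 ALLOC][18-56 FREE]
Op 7: c = realloc(c, 6) -> c = 0; heap: [0-5 ALLOC][6-56 FREE]
malloc(16): first-fit scan over [0-5 ALLOC][6-56 FREE] -> 6

Answer: 6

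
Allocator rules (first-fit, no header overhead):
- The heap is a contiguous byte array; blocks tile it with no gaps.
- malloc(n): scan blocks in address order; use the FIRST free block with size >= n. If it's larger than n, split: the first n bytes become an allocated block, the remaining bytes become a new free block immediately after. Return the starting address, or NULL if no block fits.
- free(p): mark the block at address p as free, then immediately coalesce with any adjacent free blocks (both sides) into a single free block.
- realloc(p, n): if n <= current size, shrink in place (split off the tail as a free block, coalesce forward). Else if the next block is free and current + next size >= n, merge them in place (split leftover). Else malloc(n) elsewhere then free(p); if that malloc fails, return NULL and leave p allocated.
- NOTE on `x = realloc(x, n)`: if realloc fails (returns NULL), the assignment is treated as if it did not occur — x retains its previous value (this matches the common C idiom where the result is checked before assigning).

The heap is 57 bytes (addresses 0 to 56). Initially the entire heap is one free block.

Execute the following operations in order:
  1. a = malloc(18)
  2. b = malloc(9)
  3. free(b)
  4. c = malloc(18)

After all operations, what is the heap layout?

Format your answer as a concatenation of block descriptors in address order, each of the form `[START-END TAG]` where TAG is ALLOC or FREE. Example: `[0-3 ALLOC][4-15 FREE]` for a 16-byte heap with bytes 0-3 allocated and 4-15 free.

Op 1: a = malloc(18) -> a = 0; heap: [0-17 ALLOC][18-56 FREE]
Op 2: b = malloc(9) -> b = 18; heap: [0-17 ALLOC][18-26 ALLOC][27-56 FREE]
Op 3: free(b) -> (freed b); heap: [0-17 ALLOC][18-56 FREE]
Op 4: c = malloc(18) -> c = 18; heap: [0-17 ALLOC][18-35 ALLOC][36-56 FREE]

Answer: [0-17 ALLOC][18-35 ALLOC][36-56 FREE]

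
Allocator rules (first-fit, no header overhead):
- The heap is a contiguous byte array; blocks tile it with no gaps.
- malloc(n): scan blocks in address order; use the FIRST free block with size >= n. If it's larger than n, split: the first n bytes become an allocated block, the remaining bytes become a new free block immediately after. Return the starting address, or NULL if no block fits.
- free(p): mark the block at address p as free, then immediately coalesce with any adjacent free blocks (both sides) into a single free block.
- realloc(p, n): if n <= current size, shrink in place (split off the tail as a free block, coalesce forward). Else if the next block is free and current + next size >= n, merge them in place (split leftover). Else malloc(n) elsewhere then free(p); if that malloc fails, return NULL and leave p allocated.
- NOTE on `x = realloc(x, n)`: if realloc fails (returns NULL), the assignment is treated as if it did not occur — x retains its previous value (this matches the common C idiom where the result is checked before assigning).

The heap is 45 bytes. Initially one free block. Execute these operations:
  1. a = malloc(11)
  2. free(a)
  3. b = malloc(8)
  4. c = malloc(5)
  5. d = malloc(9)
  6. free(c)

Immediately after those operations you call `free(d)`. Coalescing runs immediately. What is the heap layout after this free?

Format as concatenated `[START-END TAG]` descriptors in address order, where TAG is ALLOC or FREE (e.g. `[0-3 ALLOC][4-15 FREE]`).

Op 1: a = malloc(11) -> a = 0; heap: [0-10 ALLOC][11-44 FREE]
Op 2: free(a) -> (freed a); heap: [0-44 FREE]
Op 3: b = malloc(8) -> b = 0; heap: [0-7 ALLOC][8-44 FREE]
Op 4: c = malloc(5) -> c = 8; heap: [0-7 ALLOC][8-12 ALLOC][13-44 FREE]
Op 5: d = malloc(9) -> d = 13; heap: [0-7 ALLOC][8-12 ALLOC][13-21 ALLOC][22-44 FREE]
Op 6: free(c) -> (freed c); heap: [0-7 ALLOC][8-12 FREE][13-21 ALLOC][22-44 FREE]
free(d): d = 13 -> block [13-21 ALLOC]; mark free, coalesce with adjacent free neighbors -> [0-7 ALLOC][8-44 FREE]

Answer: [0-7 ALLOC][8-44 FREE]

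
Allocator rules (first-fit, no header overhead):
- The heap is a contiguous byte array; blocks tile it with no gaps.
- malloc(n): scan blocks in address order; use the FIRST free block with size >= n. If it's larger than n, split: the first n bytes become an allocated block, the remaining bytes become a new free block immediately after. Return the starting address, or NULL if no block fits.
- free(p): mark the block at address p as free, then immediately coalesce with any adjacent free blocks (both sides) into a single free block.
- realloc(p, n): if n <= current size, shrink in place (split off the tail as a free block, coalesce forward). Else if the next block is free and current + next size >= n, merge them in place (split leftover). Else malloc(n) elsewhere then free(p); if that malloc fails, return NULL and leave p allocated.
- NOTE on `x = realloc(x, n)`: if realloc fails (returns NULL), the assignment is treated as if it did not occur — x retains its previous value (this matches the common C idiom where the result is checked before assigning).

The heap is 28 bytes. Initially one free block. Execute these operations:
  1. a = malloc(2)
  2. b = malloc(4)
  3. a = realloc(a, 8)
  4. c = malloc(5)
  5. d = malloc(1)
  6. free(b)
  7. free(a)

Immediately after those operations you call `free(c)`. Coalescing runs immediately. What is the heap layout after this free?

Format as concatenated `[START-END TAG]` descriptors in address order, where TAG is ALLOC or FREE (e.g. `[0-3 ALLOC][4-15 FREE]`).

Answer: [0-0 ALLOC][1-27 FREE]

Derivation:
Op 1: a = malloc(2) -> a = 0; heap: [0-1 ALLOC][2-27 FREE]
Op 2: b = malloc(4) -> b = 2; heap: [0-1 ALLOC][2-5 ALLOC][6-27 FREE]
Op 3: a = realloc(a, 8) -> a = 6; heap: [0-1 FREE][2-5 ALLOC][6-13 ALLOC][14-27 FREE]
Op 4: c = malloc(5) -> c = 14; heap: [0-1 FREE][2-5 ALLOC][6-13 ALLOC][14-18 ALLOC][19-27 FREE]
Op 5: d = malloc(1) -> d = 0; heap: [0-0 ALLOC][1-1 FREE][2-5 ALLOC][6-13 ALLOC][14-18 ALLOC][19-27 FREE]
Op 6: free(b) -> (freed b); heap: [0-0 ALLOC][1-5 FREE][6-13 ALLOC][14-18 ALLOC][19-27 FREE]
Op 7: free(a) -> (freed a); heap: [0-0 ALLOC][1-13 FREE][14-18 ALLOC][19-27 FREE]
free(c): c = 14 -> block [14-18 ALLOC]; mark free, coalesce with adjacent free neighbors -> [0-0 ALLOC][1-27 FREE]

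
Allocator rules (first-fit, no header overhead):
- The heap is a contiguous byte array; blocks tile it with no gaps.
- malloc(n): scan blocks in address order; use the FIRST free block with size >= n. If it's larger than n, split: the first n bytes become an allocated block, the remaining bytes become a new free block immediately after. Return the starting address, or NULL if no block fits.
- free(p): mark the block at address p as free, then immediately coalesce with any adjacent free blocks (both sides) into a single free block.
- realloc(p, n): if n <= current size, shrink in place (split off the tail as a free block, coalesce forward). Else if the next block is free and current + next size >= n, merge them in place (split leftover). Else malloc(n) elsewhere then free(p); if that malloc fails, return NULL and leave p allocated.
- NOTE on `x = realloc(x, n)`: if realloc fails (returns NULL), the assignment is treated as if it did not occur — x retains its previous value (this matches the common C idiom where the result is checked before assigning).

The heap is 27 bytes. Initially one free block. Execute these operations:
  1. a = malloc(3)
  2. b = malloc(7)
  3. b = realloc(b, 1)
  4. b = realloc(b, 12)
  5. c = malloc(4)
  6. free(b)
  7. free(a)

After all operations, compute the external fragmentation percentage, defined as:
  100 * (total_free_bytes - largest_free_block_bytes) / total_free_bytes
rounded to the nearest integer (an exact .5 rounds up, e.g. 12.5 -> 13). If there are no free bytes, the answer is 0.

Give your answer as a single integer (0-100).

Answer: 35

Derivation:
Op 1: a = malloc(3) -> a = 0; heap: [0-2 ALLOC][3-26 FREE]
Op 2: b = malloc(7) -> b = 3; heap: [0-2 ALLOC][3-9 ALLOC][10-26 FREE]
Op 3: b = realloc(b, 1) -> b = 3; heap: [0-2 ALLOC][3-3 ALLOC][4-26 FREE]
Op 4: b = realloc(b, 12) -> b = 3; heap: [0-2 ALLOC][3-14 ALLOC][15-26 FREE]
Op 5: c = malloc(4) -> c = 15; heap: [0-2 ALLOC][3-14 ALLOC][15-18 ALLOC][19-26 FREE]
Op 6: free(b) -> (freed b); heap: [0-2 ALLOC][3-14 FREE][15-18 ALLOC][19-26 FREE]
Op 7: free(a) -> (freed a); heap: [0-14 FREE][15-18 ALLOC][19-26 FREE]
Free blocks: [15 8] total_free=23 largest=15 -> 100*(23-15)/23 = 800/23 ≈ 34.783 -> rounds to 35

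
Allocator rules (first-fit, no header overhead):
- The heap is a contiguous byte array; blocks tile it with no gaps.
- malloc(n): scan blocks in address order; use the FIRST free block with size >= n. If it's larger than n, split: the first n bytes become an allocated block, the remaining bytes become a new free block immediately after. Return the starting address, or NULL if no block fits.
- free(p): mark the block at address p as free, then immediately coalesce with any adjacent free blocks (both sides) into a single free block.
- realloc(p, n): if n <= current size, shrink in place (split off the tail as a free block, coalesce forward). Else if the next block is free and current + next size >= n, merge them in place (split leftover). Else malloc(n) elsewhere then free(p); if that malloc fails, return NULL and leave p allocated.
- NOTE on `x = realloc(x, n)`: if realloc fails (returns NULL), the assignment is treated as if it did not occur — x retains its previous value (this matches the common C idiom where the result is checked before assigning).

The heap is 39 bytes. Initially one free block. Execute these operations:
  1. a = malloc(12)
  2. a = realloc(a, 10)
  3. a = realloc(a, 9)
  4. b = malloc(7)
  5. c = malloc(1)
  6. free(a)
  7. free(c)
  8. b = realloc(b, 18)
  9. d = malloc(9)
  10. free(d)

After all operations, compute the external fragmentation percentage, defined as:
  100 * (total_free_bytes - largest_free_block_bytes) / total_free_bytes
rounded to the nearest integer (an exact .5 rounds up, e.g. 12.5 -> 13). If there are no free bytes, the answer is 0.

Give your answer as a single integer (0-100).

Op 1: a = malloc(12) -> a = 0; heap: [0-11 ALLOC][12-38 FREE]
Op 2: a = realloc(a, 10) -> a = 0; heap: [0-9 ALLOC][10-38 FREE]
Op 3: a = realloc(a, 9) -> a = 0; heap: [0-8 ALLOC][9-38 FREE]
Op 4: b = malloc(7) -> b = 9; heap: [0-8 ALLOC][9-15 ALLOC][16-38 FREE]
Op 5: c = malloc(1) -> c = 16; heap: [0-8 ALLOC][9-15 ALLOC][16-16 ALLOC][17-38 FREE]
Op 6: free(a) -> (freed a); heap: [0-8 FREE][9-15 ALLOC][16-16 ALLOC][17-38 FREE]
Op 7: free(c) -> (freed c); heap: [0-8 FREE][9-15 ALLOC][16-38 FREE]
Op 8: b = realloc(b, 18) -> b = 9; heap: [0-8 FREE][9-26 ALLOC][27-38 FREE]
Op 9: d = malloc(9) -> d = 0; heap: [0-8 ALLOC][9-26 ALLOC][27-38 FREE]
Op 10: free(d) -> (freed d); heap: [0-8 FREE][9-26 ALLOC][27-38 FREE]
Free blocks: [9 12] total_free=21 largest=12 -> 100*(21-12)/21 = 900/21 ≈ 42.857 -> rounds to 43

Answer: 43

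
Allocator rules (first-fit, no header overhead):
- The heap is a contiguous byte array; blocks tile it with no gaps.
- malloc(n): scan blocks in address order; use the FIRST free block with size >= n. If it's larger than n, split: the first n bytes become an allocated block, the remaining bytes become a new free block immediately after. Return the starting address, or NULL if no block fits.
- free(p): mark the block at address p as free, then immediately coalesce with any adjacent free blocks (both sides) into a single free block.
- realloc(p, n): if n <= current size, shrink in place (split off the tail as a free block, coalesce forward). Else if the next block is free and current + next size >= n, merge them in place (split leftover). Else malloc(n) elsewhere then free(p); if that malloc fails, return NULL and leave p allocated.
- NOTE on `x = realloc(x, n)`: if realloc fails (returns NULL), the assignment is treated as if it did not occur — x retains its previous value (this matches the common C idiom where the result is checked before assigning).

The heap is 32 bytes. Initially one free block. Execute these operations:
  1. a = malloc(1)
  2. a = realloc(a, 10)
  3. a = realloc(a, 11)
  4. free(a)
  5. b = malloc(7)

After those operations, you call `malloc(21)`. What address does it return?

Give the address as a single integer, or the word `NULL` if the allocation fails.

Op 1: a = malloc(1) -> a = 0; heap: [0-0 ALLOC][1-31 FREE]
Op 2: a = realloc(a, 10) -> a = 0; heap: [0-9 ALLOC][10-31 FREE]
Op 3: a = realloc(a, 11) -> a = 0; heap: [0-10 ALLOC][11-31 FREE]
Op 4: free(a) -> (freed a); heap: [0-31 FREE]
Op 5: b = malloc(7) -> b = 0; heap: [0-6 ALLOC][7-31 FREE]
malloc(21): first-fit scan over [0-6 ALLOC][7-31 FREE] -> 7

Answer: 7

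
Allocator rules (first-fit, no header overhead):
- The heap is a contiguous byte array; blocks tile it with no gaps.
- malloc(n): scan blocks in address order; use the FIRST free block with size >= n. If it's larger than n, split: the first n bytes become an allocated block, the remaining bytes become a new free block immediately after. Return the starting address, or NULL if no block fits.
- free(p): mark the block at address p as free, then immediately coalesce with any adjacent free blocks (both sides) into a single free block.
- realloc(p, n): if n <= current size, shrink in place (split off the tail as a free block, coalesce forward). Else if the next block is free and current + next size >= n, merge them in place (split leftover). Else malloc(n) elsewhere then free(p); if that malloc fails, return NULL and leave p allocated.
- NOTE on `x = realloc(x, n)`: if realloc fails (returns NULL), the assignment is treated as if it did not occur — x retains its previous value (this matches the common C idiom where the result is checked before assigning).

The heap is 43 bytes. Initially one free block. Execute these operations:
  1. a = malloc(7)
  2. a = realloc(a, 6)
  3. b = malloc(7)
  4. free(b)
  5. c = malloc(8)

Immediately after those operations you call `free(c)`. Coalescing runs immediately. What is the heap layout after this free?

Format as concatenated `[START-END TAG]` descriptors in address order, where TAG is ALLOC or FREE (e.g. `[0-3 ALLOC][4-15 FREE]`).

Op 1: a = malloc(7) -> a = 0; heap: [0-6 ALLOC][7-42 FREE]
Op 2: a = realloc(a, 6) -> a = 0; heap: [0-5 ALLOC][6-42 FREE]
Op 3: b = malloc(7) -> b = 6; heap: [0-5 ALLOC][6-12 ALLOC][13-42 FREE]
Op 4: free(b) -> (freed b); heap: [0-5 ALLOC][6-42 FREE]
Op 5: c = malloc(8) -> c = 6; heap: [0-5 ALLOC][6-13 ALLOC][14-42 FREE]
free(c): c = 6 -> block [6-13 ALLOC]; mark free, coalesce with adjacent free neighbors -> [0-5 ALLOC][6-42 FREE]

Answer: [0-5 ALLOC][6-42 FREE]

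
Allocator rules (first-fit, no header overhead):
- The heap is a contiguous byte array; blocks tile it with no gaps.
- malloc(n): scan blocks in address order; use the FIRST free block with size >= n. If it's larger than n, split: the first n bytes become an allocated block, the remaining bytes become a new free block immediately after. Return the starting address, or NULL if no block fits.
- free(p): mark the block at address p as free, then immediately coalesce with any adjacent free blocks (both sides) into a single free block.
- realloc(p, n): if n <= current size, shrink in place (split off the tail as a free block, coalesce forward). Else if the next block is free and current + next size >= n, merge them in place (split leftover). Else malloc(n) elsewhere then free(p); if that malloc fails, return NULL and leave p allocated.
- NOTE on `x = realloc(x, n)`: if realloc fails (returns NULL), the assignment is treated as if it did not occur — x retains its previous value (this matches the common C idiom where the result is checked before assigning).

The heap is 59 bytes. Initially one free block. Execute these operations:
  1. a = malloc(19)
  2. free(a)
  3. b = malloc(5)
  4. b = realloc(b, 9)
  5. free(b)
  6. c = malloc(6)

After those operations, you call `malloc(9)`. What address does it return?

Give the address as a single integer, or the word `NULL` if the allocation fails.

Op 1: a = malloc(19) -> a = 0; heap: [0-18 ALLOC][19-58 FREE]
Op 2: free(a) -> (freed a); heap: [0-58 FREE]
Op 3: b = malloc(5) -> b = 0; heap: [0-4 ALLOC][5-58 FREE]
Op 4: b = realloc(b, 9) -> b = 0; heap: [0-8 ALLOC][9-58 FREE]
Op 5: free(b) -> (freed b); heap: [0-58 FREE]
Op 6: c = malloc(6) -> c = 0; heap: [0-5 ALLOC][6-58 FREE]
malloc(9): first-fit scan over [0-5 ALLOC][6-58 FREE] -> 6

Answer: 6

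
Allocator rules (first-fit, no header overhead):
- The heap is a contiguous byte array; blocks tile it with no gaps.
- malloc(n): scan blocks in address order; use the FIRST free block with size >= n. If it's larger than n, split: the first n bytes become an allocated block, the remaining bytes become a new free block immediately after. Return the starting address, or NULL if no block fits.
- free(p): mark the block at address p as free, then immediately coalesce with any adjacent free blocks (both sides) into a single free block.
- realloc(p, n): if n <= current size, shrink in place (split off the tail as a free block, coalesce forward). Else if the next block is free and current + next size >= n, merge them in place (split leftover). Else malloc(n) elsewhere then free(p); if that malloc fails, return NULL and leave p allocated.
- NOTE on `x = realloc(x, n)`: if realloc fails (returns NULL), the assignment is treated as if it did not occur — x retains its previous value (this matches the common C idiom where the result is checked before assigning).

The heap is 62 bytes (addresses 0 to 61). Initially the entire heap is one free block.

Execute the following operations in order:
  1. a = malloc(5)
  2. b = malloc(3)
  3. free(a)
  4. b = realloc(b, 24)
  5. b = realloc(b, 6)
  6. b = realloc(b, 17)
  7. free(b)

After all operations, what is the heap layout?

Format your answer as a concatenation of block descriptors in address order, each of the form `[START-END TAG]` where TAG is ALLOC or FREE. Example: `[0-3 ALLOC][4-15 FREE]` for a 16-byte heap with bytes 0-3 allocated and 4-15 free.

Answer: [0-61 FREE]

Derivation:
Op 1: a = malloc(5) -> a = 0; heap: [0-4 ALLOC][5-61 FREE]
Op 2: b = malloc(3) -> b = 5; heap: [0-4 ALLOC][5-7 ALLOC][8-61 FREE]
Op 3: free(a) -> (freed a); heap: [0-4 FREE][5-7 ALLOC][8-61 FREE]
Op 4: b = realloc(b, 24) -> b = 5; heap: [0-4 FREE][5-28 ALLOC][29-61 FREE]
Op 5: b = realloc(b, 6) -> b = 5; heap: [0-4 FREE][5-10 ALLOC][11-61 FREE]
Op 6: b = realloc(b, 17) -> b = 5; heap: [0-4 FREE][5-21 ALLOC][22-61 FREE]
Op 7: free(b) -> (freed b); heap: [0-61 FREE]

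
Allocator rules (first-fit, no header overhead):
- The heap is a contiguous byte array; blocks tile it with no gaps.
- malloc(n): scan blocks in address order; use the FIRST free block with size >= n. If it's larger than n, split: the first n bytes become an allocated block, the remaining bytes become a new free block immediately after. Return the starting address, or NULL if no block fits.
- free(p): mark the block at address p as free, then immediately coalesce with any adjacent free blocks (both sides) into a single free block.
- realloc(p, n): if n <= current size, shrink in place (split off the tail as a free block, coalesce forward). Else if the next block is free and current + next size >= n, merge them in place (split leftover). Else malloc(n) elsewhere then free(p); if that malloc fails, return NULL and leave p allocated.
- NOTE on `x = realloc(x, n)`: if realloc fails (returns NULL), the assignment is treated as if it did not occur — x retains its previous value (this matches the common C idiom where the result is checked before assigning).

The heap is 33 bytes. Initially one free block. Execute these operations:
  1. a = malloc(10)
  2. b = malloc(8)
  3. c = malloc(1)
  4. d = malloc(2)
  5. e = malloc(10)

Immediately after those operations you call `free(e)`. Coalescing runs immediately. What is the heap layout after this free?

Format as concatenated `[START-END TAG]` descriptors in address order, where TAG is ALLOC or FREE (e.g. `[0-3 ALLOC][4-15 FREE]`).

Op 1: a = malloc(10) -> a = 0; heap: [0-9 ALLOC][10-32 FREE]
Op 2: b = malloc(8) -> b = 10; heap: [0-9 ALLOC][10-17 ALLOC][18-32 FREE]
Op 3: c = malloc(1) -> c = 18; heap: [0-9 ALLOC][10-17 ALLOC][18-18 ALLOC][19-32 FREE]
Op 4: d = malloc(2) -> d = 19; heap: [0-9 ALLOC][10-17 ALLOC][18-18 ALLOC][19-20 ALLOC][21-32 FREE]
Op 5: e = malloc(10) -> e = 21; heap: [0-9 ALLOC][10-17 ALLOC][18-18 ALLOC][19-20 ALLOC][21-30 ALLOC][31-32 FREE]
free(e): e = 21 -> block [21-30 ALLOC]; mark free, coalesce with adjacent free neighbors -> [0-9 ALLOC][10-17 ALLOC][18-18 ALLOC][19-20 ALLOC][21-32 FREE]

Answer: [0-9 ALLOC][10-17 ALLOC][18-18 ALLOC][19-20 ALLOC][21-32 FREE]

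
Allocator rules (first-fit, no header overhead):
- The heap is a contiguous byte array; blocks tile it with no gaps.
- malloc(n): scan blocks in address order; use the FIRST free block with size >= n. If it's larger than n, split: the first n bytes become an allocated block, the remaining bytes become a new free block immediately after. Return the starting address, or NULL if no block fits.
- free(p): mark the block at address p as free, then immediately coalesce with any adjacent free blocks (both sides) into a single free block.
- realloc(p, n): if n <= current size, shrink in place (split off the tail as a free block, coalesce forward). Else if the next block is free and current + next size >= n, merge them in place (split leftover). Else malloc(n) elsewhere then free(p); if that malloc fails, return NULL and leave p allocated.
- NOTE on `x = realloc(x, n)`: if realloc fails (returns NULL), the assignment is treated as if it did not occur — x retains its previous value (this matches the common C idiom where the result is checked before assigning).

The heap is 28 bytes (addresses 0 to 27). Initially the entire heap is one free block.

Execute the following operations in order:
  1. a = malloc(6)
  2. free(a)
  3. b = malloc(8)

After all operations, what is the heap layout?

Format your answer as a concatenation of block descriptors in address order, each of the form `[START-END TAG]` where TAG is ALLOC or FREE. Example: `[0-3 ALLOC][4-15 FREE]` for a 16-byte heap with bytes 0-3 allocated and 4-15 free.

Answer: [0-7 ALLOC][8-27 FREE]

Derivation:
Op 1: a = malloc(6) -> a = 0; heap: [0-5 ALLOC][6-27 FREE]
Op 2: free(a) -> (freed a); heap: [0-27 FREE]
Op 3: b = malloc(8) -> b = 0; heap: [0-7 ALLOC][8-27 FREE]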